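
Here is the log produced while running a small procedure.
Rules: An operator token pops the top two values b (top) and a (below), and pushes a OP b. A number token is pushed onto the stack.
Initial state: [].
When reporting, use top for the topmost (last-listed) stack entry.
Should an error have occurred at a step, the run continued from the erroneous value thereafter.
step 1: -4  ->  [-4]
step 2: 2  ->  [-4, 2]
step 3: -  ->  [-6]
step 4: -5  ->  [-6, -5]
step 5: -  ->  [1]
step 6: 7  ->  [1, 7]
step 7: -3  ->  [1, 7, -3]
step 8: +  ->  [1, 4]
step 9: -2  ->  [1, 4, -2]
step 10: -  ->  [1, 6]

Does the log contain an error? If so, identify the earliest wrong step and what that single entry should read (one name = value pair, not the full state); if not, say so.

step 5, top = -1

Recomputing the run from the initial state:
step 1: [-4]
step 2: [-4, 2]
step 3: [-6]
step 4: [-6, -5]
step 5: [-1]
step 6: [-1, 7]
step 7: [-1, 7, -3]
step 8: [-1, 4]
step 9: [-1, 4, -2]
step 10: [-1, 6]
The first disagreement with the log is at step 5, where the value should be top = -1.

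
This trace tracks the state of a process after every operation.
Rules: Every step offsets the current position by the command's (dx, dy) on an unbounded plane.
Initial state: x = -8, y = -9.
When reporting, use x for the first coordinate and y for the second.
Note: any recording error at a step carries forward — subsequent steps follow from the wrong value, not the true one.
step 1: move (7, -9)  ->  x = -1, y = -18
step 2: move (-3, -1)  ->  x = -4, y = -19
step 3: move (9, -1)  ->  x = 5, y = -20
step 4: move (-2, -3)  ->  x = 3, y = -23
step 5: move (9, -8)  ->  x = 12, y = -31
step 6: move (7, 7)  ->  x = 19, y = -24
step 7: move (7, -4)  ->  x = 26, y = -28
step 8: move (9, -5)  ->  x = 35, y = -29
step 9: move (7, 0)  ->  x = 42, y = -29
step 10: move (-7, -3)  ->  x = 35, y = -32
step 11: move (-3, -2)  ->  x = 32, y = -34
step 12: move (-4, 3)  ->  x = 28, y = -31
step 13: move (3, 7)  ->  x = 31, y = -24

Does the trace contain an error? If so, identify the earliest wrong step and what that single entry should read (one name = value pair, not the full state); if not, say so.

1. x = -8 + (7) = -1, y = -9 + (-9) = -18 (matches)
2. x = -1 + (-3) = -4, y = -18 + (-1) = -19 (checks out)
3. x = -4 + (9) = 5, y = -19 + (-1) = -20 (exactly as logged)
4. x = 5 + (-2) = 3, y = -20 + (-3) = -23 (confirmed correct)
5. x = 3 + (9) = 12, y = -23 + (-8) = -31 (exactly as logged)
6. x = 12 + (7) = 19, y = -31 + (7) = -24 (checks out)
7. x = 19 + (7) = 26, y = -24 + (-4) = -28 (in agreement)
8. x = 26 + (9) = 35, y = -28 + (-5) = -33 (first mismatch against the trace)
The audit stops at step 8: the recorded entry is wrong and should be y = -33.

step 8, y = -33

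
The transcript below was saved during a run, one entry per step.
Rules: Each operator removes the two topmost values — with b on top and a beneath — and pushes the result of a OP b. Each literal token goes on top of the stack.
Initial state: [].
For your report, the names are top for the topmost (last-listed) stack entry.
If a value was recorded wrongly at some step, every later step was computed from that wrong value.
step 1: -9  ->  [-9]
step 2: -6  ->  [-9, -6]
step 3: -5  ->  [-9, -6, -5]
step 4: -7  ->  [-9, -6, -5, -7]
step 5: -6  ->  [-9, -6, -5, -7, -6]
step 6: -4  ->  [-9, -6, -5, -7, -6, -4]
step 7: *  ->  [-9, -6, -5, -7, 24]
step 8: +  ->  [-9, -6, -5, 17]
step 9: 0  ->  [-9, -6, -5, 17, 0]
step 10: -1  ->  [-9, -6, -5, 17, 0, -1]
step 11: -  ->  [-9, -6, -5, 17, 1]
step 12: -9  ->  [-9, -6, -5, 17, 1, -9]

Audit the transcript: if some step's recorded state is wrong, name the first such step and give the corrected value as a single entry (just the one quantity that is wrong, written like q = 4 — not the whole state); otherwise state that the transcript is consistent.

Recomputing the run from the initial state:
step 1: [-9]
step 2: [-9, -6]
step 3: [-9, -6, -5]
step 4: [-9, -6, -5, -7]
step 5: [-9, -6, -5, -7, -6]
step 6: [-9, -6, -5, -7, -6, -4]
step 7: [-9, -6, -5, -7, 24]
step 8: [-9, -6, -5, 17]
step 9: [-9, -6, -5, 17, 0]
step 10: [-9, -6, -5, 17, 0, -1]
step 11: [-9, -6, -5, 17, 1]
step 12: [-9, -6, -5, 17, 1, -9]
This matches the transcript at every step.

no error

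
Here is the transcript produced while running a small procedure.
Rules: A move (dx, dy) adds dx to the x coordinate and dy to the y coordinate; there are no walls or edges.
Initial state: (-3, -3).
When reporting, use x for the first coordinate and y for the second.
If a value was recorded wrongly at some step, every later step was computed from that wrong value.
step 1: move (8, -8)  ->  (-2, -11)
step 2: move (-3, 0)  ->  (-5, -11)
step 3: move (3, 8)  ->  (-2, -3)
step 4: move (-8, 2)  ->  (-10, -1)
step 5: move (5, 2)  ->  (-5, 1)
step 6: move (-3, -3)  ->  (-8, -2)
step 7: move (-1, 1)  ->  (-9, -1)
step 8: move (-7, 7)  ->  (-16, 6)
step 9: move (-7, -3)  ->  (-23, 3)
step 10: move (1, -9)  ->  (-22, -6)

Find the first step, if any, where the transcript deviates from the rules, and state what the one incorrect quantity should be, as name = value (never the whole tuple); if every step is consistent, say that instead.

1. x = -3 + (8) = 5, y = -3 + (-8) = -11 (the recorded entry deviates here)
First deviation found at step 1; the corrected entry is x = 5.

step 1, x = 5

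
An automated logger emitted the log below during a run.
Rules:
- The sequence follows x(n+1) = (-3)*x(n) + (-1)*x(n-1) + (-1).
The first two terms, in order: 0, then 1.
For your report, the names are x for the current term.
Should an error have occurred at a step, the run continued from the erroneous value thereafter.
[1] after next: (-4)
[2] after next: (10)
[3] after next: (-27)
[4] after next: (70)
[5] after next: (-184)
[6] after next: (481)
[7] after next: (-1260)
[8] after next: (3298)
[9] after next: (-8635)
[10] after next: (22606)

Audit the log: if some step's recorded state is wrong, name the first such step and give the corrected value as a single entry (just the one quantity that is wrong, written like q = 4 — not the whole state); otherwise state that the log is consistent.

no error

step 1: x = -3*(1) + (-1)*(0) + (-1) = -4 -> consistent with the log
step 2: x = -3*(-4) + (-1)*(1) + (-1) = 10 -> checks out
step 3: x = -3*(10) + (-1)*(-4) + (-1) = -27 -> checks out
step 4: x = -3*(-27) + (-1)*(10) + (-1) = 70 -> matches
step 5: x = -3*(70) + (-1)*(-27) + (-1) = -184 -> consistent with the log
step 6: x = -3*(-184) + (-1)*(70) + (-1) = 481 -> no discrepancy
step 7: x = -3*(481) + (-1)*(-184) + (-1) = -1260 -> confirmed correct
step 8: x = -3*(-1260) + (-1)*(481) + (-1) = 3298 -> verified
step 9: x = -3*(3298) + (-1)*(-1260) + (-1) = -8635 -> agrees with the log
step 10: x = -3*(-8635) + (-1)*(3298) + (-1) = 22606 -> confirmed correct
The recomputation confirms every line.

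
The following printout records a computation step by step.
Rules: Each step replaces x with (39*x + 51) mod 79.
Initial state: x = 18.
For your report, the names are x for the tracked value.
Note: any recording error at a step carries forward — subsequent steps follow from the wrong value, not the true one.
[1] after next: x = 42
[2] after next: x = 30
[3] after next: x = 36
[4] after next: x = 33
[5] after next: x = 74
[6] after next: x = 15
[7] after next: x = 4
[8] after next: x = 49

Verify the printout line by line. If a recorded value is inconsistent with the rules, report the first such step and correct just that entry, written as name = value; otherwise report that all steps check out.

step 6, x = 14

1. x = (39*18 + 51) mod 79 = 42 (exactly as logged)
2. x = (39*42 + 51) mod 79 = 30 (exactly as logged)
3. x = (39*30 + 51) mod 79 = 36 (checks out)
4. x = (39*36 + 51) mod 79 = 33 (exactly as logged)
5. x = (39*33 + 51) mod 79 = 74 (exactly as logged)
6. x = (39*74 + 51) mod 79 = 14 (the printout has a different value)
First incorrect step: 6; the correct value is x = 14.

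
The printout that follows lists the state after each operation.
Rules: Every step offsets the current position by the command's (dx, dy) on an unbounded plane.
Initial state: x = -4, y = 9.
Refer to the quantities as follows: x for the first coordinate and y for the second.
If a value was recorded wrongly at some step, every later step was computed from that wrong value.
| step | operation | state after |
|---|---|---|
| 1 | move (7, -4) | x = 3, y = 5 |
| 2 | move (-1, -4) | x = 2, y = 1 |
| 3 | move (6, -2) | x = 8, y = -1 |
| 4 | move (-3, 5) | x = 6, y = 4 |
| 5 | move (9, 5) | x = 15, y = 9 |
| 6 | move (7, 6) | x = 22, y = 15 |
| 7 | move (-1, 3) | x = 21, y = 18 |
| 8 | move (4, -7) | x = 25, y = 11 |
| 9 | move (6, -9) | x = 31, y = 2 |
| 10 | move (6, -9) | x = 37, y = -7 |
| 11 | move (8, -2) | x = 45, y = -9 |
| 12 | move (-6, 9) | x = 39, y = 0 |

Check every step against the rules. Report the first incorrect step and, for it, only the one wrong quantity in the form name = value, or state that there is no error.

Step 1: x = -4 + (7) = 3, y = 9 + (-4) = 5 — consistent with the printout.
Step 2: x = 3 + (-1) = 2, y = 5 + (-4) = 1 — verified.
Step 3: x = 2 + (6) = 8, y = 1 + (-2) = -1 — agrees with the printout.
Step 4: x = 8 + (-3) = 5, y = -1 + (5) = 4 — the printout has a different value.
First deviation found at step 4; the corrected entry is x = 5.

step 4, x = 5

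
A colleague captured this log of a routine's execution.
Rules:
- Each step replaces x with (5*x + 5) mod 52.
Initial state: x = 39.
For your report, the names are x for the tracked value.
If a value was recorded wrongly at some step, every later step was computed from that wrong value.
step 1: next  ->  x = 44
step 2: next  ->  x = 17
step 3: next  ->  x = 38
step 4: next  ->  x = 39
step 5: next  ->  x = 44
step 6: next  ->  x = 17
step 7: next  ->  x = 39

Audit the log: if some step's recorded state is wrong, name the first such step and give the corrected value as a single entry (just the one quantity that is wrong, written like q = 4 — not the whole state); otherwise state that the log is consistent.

step 7, x = 38

step 1: x = (5*39 + 5) mod 52 = 44 -> same as recorded
step 2: x = (5*44 + 5) mod 52 = 17 -> verified
step 3: x = (5*17 + 5) mod 52 = 38 -> confirmed correct
step 4: x = (5*38 + 5) mod 52 = 39 -> exactly as logged
step 5: x = (5*39 + 5) mod 52 = 44 -> consistent with the log
step 6: x = (5*44 + 5) mod 52 = 17 -> confirmed correct
step 7: x = (5*17 + 5) mod 52 = 38 -> a discrepancy with the log
The audit stops at step 7: the recorded entry is wrong and should be x = 38.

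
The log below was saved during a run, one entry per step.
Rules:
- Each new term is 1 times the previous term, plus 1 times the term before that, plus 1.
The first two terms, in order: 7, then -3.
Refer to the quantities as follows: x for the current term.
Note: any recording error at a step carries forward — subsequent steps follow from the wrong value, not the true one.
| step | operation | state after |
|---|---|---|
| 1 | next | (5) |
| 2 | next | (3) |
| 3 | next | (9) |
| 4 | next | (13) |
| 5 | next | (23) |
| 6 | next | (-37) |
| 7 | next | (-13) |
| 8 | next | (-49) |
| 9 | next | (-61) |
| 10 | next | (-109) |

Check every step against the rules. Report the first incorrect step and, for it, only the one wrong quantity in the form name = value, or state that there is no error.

1. x = 1*(-3) + (1)*(7) + (1) = 5 (same as recorded)
2. x = 1*(5) + (1)*(-3) + (1) = 3 (exactly as logged)
3. x = 1*(3) + (1)*(5) + (1) = 9 (consistent with the log)
4. x = 1*(9) + (1)*(3) + (1) = 13 (matches)
5. x = 1*(13) + (1)*(9) + (1) = 23 (matches)
6. x = 1*(23) + (1)*(13) + (1) = 37 (the recorded entry deviates here)
That makes step 6 the first incorrect line — x = 37 is what it should show.

step 6, x = 37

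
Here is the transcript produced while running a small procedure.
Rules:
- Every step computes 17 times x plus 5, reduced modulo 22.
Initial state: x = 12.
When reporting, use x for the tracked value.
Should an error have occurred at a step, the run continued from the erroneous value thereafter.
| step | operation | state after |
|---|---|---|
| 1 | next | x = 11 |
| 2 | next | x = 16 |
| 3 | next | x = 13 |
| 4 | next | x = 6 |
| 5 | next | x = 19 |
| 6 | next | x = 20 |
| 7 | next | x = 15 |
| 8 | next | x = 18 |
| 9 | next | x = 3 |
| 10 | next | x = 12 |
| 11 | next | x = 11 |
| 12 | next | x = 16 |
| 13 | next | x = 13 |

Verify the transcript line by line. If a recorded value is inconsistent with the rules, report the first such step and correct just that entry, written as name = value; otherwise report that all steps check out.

Recomputing the run from the initial state:
step 1: x = 11
step 2: x = 16
step 3: x = 13
step 4: x = 6
step 5: x = 19
step 6: x = 20
step 7: x = 15
step 8: x = 18
step 9: x = 3
step 10: x = 12
step 11: x = 11
step 12: x = 16
step 13: x = 13
This matches the transcript at every step.

no error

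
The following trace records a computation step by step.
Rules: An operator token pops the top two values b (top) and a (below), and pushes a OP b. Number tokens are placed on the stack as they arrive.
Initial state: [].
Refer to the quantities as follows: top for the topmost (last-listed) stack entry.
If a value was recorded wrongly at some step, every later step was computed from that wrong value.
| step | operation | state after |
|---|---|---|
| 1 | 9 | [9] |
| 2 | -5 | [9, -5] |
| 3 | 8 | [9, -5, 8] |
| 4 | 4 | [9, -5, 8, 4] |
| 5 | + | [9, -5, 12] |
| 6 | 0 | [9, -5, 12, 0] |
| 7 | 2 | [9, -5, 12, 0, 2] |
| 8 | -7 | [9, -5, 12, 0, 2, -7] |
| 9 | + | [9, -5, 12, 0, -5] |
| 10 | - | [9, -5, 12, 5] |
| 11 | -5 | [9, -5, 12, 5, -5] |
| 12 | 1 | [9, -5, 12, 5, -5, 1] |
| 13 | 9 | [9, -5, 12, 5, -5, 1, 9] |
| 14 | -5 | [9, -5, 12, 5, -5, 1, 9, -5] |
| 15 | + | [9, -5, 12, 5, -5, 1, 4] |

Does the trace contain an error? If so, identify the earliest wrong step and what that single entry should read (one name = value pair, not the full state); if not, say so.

step 1: push 9: top = 9 -> matches
step 2: push -5: top = -5 -> verified
step 3: push 8: top = 8 -> checks out
step 4: push 4: top = 4 -> checks out
step 5: 8 + 4 = 12 -> exactly as logged
step 6: push 0: top = 0 -> verified
step 7: push 2: top = 2 -> same as recorded
step 8: push -7: top = -7 -> consistent with the trace
step 9: 2 + -7 = -5 -> confirmed correct
step 10: 0 - -5 = 5 -> matches
step 11: push -5: top = -5 -> no discrepancy
step 12: push 1: top = 1 -> exactly as logged
step 13: push 9: top = 9 -> agrees with the trace
step 14: push -5: top = -5 -> verified
step 15: 9 + -5 = 4 -> verified
Nothing is out of place; the run is error-free.

no error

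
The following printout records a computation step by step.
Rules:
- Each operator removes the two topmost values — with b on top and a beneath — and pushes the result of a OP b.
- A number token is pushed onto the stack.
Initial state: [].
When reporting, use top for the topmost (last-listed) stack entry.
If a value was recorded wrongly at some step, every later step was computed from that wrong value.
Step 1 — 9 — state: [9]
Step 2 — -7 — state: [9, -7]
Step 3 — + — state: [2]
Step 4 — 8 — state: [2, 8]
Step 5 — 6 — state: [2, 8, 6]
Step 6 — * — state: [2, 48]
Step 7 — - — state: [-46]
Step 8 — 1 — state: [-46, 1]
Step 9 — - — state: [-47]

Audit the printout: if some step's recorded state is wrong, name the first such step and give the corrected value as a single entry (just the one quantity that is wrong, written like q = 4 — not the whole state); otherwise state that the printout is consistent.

no error

1. push 9: top = 9 (confirmed correct)
2. push -7: top = -7 (matches)
3. 9 + -7 = 2 (consistent with the printout)
4. push 8: top = 8 (exactly as logged)
5. push 6: top = 6 (same as recorded)
6. 8 * 6 = 48 (verified)
7. 2 - 48 = -46 (consistent with the printout)
8. push 1: top = 1 (in agreement)
9. -46 - 1 = -47 (no discrepancy)
The recomputation confirms every line.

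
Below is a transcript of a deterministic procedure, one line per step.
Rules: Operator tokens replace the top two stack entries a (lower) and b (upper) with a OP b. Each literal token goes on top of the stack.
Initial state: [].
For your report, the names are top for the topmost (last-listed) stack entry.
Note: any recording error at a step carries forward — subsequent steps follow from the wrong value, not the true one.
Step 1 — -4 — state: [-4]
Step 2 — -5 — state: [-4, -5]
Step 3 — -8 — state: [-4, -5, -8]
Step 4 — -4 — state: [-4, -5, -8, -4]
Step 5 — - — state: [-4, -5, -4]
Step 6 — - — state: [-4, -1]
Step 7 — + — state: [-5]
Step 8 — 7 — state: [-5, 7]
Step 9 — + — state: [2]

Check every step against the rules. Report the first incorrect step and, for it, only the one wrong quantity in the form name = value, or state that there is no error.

step 1: push -4: top = -4 -> matches
step 2: push -5: top = -5 -> exactly as logged
step 3: push -8: top = -8 -> checks out
step 4: push -4: top = -4 -> matches
step 5: -8 - -4 = -4 -> no discrepancy
step 6: -5 - -4 = -1 -> exactly as logged
step 7: -4 + -1 = -5 -> confirmed correct
step 8: push 7: top = 7 -> in agreement
step 9: -5 + 7 = 2 -> confirmed correct
All entries verified; no error found.

no error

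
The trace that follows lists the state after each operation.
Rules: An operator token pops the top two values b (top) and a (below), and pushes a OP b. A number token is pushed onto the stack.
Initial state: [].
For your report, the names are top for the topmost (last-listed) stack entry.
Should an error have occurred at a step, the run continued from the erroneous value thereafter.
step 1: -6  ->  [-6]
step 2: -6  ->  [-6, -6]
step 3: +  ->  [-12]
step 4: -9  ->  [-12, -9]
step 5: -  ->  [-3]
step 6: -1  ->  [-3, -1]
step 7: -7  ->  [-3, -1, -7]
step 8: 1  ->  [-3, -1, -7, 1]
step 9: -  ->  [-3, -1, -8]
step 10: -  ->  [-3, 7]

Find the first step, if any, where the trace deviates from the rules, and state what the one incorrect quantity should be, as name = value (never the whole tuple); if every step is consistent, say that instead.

1. push -6: top = -6 (verified)
2. push -6: top = -6 (in agreement)
3. -6 + -6 = -12 (consistent with the trace)
4. push -9: top = -9 (exactly as logged)
5. -12 - -9 = -3 (verified)
6. push -1: top = -1 (checks out)
7. push -7: top = -7 (verified)
8. push 1: top = 1 (same as recorded)
9. -7 - 1 = -8 (confirmed correct)
10. -1 - -8 = 7 (agrees with the trace)
All entries verified; no error found.

no error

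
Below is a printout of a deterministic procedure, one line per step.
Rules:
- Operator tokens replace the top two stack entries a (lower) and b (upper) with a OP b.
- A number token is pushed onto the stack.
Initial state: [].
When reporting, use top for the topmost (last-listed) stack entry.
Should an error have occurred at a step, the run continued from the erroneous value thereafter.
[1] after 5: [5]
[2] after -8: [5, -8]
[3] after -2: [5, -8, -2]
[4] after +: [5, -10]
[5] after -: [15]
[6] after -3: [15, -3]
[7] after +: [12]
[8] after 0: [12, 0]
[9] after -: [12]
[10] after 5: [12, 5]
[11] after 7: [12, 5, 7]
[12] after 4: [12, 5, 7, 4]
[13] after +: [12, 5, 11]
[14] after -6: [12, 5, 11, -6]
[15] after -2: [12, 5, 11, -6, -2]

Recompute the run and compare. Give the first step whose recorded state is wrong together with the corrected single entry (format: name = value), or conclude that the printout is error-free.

no error

1. push 5: top = 5 (in agreement)
2. push -8: top = -8 (matches)
3. push -2: top = -2 (same as recorded)
4. -8 + -2 = -10 (agrees with the printout)
5. 5 - -10 = 15 (exactly as logged)
6. push -3: top = -3 (checks out)
7. 15 + -3 = 12 (confirmed correct)
8. push 0: top = 0 (verified)
9. 12 - 0 = 12 (agrees with the printout)
10. push 5: top = 5 (consistent with the printout)
11. push 7: top = 7 (in agreement)
12. push 4: top = 4 (checks out)
13. 7 + 4 = 11 (same as recorded)
14. push -6: top = -6 (consistent with the printout)
15. push -2: top = -2 (in agreement)
All steps check out; nothing to correct.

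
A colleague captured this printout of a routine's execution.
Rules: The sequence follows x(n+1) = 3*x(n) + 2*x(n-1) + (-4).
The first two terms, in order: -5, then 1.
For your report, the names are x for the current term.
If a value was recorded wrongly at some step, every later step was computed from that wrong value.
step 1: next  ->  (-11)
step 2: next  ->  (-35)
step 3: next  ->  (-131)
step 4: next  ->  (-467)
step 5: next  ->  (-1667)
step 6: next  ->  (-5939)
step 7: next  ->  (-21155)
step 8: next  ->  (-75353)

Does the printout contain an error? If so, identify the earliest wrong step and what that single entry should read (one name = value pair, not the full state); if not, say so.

step 8, x = -75347

Step 1: x = 3*(1) + (2)*(-5) + (-4) = -11 — confirmed correct.
Step 2: x = 3*(-11) + (2)*(1) + (-4) = -35 — matches.
Step 3: x = 3*(-35) + (2)*(-11) + (-4) = -131 — in agreement.
Step 4: x = 3*(-131) + (2)*(-35) + (-4) = -467 — agrees with the printout.
Step 5: x = 3*(-467) + (2)*(-131) + (-4) = -1667 — no discrepancy.
Step 6: x = 3*(-1667) + (2)*(-467) + (-4) = -5939 — checks out.
Step 7: x = 3*(-5939) + (2)*(-1667) + (-4) = -21155 — verified.
Step 8: x = 3*(-21155) + (2)*(-5939) + (-4) = -75347 — the printout has a different value.
That makes step 8 the first incorrect line — x = -75347 is what it should show.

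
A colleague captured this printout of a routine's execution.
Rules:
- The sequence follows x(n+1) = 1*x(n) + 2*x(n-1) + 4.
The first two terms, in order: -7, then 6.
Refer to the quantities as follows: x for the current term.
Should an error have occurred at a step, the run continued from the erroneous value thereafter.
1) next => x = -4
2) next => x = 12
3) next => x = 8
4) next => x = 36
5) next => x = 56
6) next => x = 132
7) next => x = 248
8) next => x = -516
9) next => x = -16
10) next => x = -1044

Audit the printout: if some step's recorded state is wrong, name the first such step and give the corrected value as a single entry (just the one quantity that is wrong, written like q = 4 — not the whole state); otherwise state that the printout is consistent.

Step 1: x = 1*(6) + (2)*(-7) + (4) = -4 — no discrepancy.
Step 2: x = 1*(-4) + (2)*(6) + (4) = 12 — consistent with the printout.
Step 3: x = 1*(12) + (2)*(-4) + (4) = 8 — same as recorded.
Step 4: x = 1*(8) + (2)*(12) + (4) = 36 — agrees with the printout.
Step 5: x = 1*(36) + (2)*(8) + (4) = 56 — verified.
Step 6: x = 1*(56) + (2)*(36) + (4) = 132 — consistent with the printout.
Step 7: x = 1*(132) + (2)*(56) + (4) = 248 — exactly as logged.
Step 8: x = 1*(248) + (2)*(132) + (4) = 516 — the entry is off here.
That makes step 8 the first incorrect line — x = 516 is what it should show.

step 8, x = 516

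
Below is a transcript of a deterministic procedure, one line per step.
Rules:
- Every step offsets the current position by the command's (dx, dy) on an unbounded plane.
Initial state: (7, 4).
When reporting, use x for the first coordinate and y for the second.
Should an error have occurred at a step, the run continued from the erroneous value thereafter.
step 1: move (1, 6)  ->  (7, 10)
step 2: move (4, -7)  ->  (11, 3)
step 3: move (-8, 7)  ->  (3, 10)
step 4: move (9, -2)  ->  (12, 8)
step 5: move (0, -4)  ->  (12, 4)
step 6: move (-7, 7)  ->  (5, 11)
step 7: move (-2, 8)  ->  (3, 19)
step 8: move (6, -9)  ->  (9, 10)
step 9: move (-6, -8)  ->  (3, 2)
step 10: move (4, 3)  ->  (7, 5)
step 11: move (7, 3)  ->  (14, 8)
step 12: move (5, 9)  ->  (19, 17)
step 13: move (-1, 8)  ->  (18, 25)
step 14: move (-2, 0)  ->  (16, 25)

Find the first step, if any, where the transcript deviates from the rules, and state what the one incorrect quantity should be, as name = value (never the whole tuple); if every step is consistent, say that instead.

step 1, x = 8

Recomputing the run from the initial state:
step 1: x = 8, y = 10
step 2: x = 12, y = 3
step 3: x = 4, y = 10
step 4: x = 13, y = 8
step 5: x = 13, y = 4
step 6: x = 6, y = 11
step 7: x = 4, y = 19
step 8: x = 10, y = 10
step 9: x = 4, y = 2
step 10: x = 8, y = 5
step 11: x = 15, y = 8
step 12: x = 20, y = 17
step 13: x = 19, y = 25
step 14: x = 17, y = 25
The first disagreement with the transcript is at step 1, where the value should be x = 8.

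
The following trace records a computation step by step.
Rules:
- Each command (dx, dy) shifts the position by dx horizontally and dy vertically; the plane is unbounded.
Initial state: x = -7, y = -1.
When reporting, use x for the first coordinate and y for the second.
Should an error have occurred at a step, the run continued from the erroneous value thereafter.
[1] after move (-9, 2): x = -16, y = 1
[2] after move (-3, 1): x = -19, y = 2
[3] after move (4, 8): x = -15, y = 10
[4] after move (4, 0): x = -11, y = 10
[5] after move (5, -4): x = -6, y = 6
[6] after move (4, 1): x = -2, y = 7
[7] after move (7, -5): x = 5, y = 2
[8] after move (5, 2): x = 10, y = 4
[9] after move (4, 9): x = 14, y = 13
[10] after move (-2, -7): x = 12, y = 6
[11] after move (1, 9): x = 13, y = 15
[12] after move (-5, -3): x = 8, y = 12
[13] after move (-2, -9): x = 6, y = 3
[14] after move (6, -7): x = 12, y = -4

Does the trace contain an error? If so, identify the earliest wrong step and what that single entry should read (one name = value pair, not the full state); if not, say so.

no error

Recomputing the run from the initial state:
step 1: x = -16, y = 1
step 2: x = -19, y = 2
step 3: x = -15, y = 10
step 4: x = -11, y = 10
step 5: x = -6, y = 6
step 6: x = -2, y = 7
step 7: x = 5, y = 2
step 8: x = 10, y = 4
step 9: x = 14, y = 13
step 10: x = 12, y = 6
step 11: x = 13, y = 15
step 12: x = 8, y = 12
step 13: x = 6, y = 3
step 14: x = 12, y = -4
This matches the trace at every step.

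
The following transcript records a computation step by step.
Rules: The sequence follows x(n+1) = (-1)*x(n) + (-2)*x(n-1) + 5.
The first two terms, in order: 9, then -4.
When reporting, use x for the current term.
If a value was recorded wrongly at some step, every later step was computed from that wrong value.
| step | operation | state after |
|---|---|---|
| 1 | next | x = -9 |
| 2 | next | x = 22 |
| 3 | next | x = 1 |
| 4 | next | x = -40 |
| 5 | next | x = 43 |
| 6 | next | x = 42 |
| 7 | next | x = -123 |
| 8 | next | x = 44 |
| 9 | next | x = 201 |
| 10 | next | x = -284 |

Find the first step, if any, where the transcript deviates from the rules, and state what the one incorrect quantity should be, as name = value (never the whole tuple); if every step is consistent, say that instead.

step 9, x = 207

Recomputing the run from the initial state:
step 1: x = -9
step 2: x = 22
step 3: x = 1
step 4: x = -40
step 5: x = 43
step 6: x = 42
step 7: x = -123
step 8: x = 44
step 9: x = 207
step 10: x = -290
The first disagreement with the transcript is at step 9, where the value should be x = 207.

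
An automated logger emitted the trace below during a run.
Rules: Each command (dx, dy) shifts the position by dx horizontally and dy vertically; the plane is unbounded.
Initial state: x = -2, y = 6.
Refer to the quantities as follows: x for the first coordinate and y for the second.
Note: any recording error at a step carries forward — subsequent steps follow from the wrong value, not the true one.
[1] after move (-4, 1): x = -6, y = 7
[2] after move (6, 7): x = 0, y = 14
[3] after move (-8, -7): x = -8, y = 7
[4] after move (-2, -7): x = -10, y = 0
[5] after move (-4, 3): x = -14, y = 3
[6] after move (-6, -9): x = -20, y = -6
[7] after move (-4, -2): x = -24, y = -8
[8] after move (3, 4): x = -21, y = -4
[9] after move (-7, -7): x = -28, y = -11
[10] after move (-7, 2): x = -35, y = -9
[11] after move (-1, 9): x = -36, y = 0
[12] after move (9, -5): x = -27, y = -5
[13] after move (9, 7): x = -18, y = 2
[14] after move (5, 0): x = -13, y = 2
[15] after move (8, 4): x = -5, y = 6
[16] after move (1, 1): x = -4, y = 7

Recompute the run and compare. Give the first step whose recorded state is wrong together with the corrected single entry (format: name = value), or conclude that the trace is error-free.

no error

Recomputing the run from the initial state:
step 1: x = -6, y = 7
step 2: x = 0, y = 14
step 3: x = -8, y = 7
step 4: x = -10, y = 0
step 5: x = -14, y = 3
step 6: x = -20, y = -6
step 7: x = -24, y = -8
step 8: x = -21, y = -4
step 9: x = -28, y = -11
step 10: x = -35, y = -9
step 11: x = -36, y = 0
step 12: x = -27, y = -5
step 13: x = -18, y = 2
step 14: x = -13, y = 2
step 15: x = -5, y = 6
step 16: x = -4, y = 7
This matches the trace at every step.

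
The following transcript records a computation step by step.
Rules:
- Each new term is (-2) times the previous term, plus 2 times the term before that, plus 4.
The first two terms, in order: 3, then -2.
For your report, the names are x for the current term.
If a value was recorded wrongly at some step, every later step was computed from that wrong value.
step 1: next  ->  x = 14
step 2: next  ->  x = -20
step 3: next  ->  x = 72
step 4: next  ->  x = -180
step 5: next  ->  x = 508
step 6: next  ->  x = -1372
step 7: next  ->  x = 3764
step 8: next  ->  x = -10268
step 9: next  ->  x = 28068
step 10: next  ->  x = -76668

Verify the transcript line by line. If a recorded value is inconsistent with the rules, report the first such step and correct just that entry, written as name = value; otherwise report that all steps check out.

1. x = -2*(-2) + (2)*(3) + (4) = 14 (verified)
2. x = -2*(14) + (2)*(-2) + (4) = -28 (the recorded entry deviates here)
Conclusion: step 2 carries the first error; the entry should be x = -28.

step 2, x = -28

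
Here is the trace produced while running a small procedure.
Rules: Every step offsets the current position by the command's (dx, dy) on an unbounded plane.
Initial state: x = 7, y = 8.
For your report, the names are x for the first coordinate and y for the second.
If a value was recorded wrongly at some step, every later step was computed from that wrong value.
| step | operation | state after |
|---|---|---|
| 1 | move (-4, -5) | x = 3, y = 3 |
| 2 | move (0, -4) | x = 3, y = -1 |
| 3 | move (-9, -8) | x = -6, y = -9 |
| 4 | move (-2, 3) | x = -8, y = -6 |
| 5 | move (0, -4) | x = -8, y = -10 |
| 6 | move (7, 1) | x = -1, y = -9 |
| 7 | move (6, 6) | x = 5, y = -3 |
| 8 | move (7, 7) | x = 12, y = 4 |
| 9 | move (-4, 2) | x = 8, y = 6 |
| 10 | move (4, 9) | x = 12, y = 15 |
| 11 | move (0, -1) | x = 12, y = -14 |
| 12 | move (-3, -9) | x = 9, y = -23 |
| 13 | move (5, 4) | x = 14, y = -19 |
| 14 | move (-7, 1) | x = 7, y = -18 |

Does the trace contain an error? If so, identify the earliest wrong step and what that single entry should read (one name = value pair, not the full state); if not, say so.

step 1: x = 7 + (-4) = 3, y = 8 + (-5) = 3 -> same as recorded
step 2: x = 3 + (0) = 3, y = 3 + (-4) = -1 -> no discrepancy
step 3: x = 3 + (-9) = -6, y = -1 + (-8) = -9 -> agrees with the trace
step 4: x = -6 + (-2) = -8, y = -9 + (3) = -6 -> confirmed correct
step 5: x = -8 + (0) = -8, y = -6 + (-4) = -10 -> checks out
step 6: x = -8 + (7) = -1, y = -10 + (1) = -9 -> exactly as logged
step 7: x = -1 + (6) = 5, y = -9 + (6) = -3 -> exactly as logged
step 8: x = 5 + (7) = 12, y = -3 + (7) = 4 -> verified
step 9: x = 12 + (-4) = 8, y = 4 + (2) = 6 -> in agreement
step 10: x = 8 + (4) = 12, y = 6 + (9) = 15 -> agrees with the trace
step 11: x = 12 + (0) = 12, y = 15 + (-1) = 14 -> a discrepancy with the trace
Step 11 is the first one off; corrected, y = 14.

step 11, y = 14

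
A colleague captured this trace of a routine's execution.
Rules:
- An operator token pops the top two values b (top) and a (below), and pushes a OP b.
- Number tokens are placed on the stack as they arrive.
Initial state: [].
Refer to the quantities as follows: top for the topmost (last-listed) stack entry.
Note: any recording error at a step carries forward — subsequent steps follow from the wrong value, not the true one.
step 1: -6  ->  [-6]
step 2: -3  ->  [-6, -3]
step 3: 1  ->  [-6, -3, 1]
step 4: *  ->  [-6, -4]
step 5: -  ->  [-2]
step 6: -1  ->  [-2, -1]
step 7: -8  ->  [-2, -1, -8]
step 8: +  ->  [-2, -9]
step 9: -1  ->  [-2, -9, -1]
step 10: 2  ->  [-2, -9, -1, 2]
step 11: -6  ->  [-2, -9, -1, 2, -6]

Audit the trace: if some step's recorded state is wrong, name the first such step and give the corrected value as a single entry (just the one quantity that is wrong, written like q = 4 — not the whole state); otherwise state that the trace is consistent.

step 4, top = -3

Recomputing the run from the initial state:
step 1: [-6]
step 2: [-6, -3]
step 3: [-6, -3, 1]
step 4: [-6, -3]
step 5: [-3]
step 6: [-3, -1]
step 7: [-3, -1, -8]
step 8: [-3, -9]
step 9: [-3, -9, -1]
step 10: [-3, -9, -1, 2]
step 11: [-3, -9, -1, 2, -6]
The first disagreement with the trace is at step 4, where the value should be top = -3.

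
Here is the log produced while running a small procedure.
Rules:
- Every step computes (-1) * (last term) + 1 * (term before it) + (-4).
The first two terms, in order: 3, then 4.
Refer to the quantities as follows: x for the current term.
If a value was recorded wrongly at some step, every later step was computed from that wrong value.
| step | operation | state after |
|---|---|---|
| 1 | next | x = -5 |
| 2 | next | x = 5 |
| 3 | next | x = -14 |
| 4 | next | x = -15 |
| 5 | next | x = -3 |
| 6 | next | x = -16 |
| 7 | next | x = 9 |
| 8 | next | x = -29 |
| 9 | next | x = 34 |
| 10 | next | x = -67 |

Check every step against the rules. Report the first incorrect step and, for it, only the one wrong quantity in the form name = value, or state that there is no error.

1. x = -1*(4) + (1)*(3) + (-4) = -5 (in agreement)
2. x = -1*(-5) + (1)*(4) + (-4) = 5 (in agreement)
3. x = -1*(5) + (1)*(-5) + (-4) = -14 (consistent with the log)
4. x = -1*(-14) + (1)*(5) + (-4) = 15 (the entry is off here)
So the first discrepancy is step 4, where the right value is x = 15.

step 4, x = 15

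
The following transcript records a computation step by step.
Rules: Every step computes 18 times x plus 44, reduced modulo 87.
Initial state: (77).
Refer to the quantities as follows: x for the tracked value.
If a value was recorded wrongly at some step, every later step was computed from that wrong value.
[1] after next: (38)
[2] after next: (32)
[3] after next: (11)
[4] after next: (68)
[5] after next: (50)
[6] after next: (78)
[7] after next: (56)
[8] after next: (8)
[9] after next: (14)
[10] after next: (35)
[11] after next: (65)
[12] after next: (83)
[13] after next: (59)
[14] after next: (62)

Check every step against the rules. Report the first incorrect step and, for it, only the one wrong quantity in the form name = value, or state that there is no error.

Recomputing the run from the initial state:
step 1: x = 38
step 2: x = 32
step 3: x = 11
step 4: x = 68
step 5: x = 50
step 6: x = 74
step 7: x = 71
step 8: x = 17
step 9: x = 2
step 10: x = 80
step 11: x = 5
step 12: x = 47
step 13: x = 20
step 14: x = 56
The first disagreement with the transcript is at step 6, where the value should be x = 74.

step 6, x = 74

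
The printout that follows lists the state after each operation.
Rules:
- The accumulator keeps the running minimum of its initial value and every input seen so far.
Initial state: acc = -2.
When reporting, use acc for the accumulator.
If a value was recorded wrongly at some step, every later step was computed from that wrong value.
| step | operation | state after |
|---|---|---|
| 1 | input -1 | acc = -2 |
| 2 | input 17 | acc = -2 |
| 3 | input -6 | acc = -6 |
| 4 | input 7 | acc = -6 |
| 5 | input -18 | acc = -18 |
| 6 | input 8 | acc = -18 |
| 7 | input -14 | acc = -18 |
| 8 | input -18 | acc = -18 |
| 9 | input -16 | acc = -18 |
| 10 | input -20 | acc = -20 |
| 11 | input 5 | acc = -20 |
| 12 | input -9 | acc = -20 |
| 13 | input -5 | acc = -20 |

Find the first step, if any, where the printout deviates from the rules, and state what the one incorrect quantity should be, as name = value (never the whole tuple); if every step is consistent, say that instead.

step 1: acc = min(-2, -1) = -2 -> confirmed correct
step 2: acc = min(-2, 17) = -2 -> same as recorded
step 3: acc = min(-2, -6) = -6 -> no discrepancy
step 4: acc = min(-6, 7) = -6 -> confirmed correct
step 5: acc = min(-6, -18) = -18 -> checks out
step 6: acc = min(-18, 8) = -18 -> same as recorded
step 7: acc = min(-18, -14) = -18 -> checks out
step 8: acc = min(-18, -18) = -18 -> in agreement
step 9: acc = min(-18, -16) = -18 -> consistent with the printout
step 10: acc = min(-18, -20) = -20 -> no discrepancy
step 11: acc = min(-20, 5) = -20 -> no discrepancy
step 12: acc = min(-20, -9) = -20 -> matches
step 13: acc = min(-20, -5) = -20 -> agrees with the printout
Each recorded entry agrees with the recomputation.

no error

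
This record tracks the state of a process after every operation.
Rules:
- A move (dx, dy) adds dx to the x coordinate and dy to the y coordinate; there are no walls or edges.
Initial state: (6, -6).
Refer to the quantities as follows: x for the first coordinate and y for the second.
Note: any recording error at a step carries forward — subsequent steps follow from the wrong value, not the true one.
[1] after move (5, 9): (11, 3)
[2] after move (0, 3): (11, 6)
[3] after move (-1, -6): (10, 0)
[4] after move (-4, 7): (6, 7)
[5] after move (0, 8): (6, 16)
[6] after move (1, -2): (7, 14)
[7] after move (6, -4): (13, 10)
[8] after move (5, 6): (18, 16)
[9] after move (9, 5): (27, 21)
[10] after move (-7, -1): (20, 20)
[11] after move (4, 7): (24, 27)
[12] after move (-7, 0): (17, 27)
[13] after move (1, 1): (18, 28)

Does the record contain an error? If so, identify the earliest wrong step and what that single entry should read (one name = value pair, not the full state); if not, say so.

step 5, y = 15

Recomputing the run from the initial state:
step 1: x = 11, y = 3
step 2: x = 11, y = 6
step 3: x = 10, y = 0
step 4: x = 6, y = 7
step 5: x = 6, y = 15
step 6: x = 7, y = 13
step 7: x = 13, y = 9
step 8: x = 18, y = 15
step 9: x = 27, y = 20
step 10: x = 20, y = 19
step 11: x = 24, y = 26
step 12: x = 17, y = 26
step 13: x = 18, y = 27
The first disagreement with the record is at step 5, where the value should be y = 15.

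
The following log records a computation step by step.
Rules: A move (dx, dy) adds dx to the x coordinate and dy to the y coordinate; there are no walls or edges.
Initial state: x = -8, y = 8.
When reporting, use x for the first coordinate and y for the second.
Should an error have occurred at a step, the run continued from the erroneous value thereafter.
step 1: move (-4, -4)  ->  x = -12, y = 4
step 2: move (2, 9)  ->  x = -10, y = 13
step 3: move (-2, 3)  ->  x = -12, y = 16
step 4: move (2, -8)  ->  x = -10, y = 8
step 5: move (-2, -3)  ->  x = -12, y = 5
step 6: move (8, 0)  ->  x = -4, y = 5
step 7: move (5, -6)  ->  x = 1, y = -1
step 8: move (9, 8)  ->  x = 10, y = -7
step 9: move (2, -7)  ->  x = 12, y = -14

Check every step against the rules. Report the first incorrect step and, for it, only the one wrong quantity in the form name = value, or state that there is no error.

step 8, y = 7

step 1: x = -8 + (-4) = -12, y = 8 + (-4) = 4 -> in agreement
step 2: x = -12 + (2) = -10, y = 4 + (9) = 13 -> matches
step 3: x = -10 + (-2) = -12, y = 13 + (3) = 16 -> checks out
step 4: x = -12 + (2) = -10, y = 16 + (-8) = 8 -> exactly as logged
step 5: x = -10 + (-2) = -12, y = 8 + (-3) = 5 -> verified
step 6: x = -12 + (8) = -4, y = 5 + (0) = 5 -> same as recorded
step 7: x = -4 + (5) = 1, y = 5 + (-6) = -1 -> checks out
step 8: x = 1 + (9) = 10, y = -1 + (8) = 7 -> the entry is off here
First deviation found at step 8; the corrected entry is y = 7.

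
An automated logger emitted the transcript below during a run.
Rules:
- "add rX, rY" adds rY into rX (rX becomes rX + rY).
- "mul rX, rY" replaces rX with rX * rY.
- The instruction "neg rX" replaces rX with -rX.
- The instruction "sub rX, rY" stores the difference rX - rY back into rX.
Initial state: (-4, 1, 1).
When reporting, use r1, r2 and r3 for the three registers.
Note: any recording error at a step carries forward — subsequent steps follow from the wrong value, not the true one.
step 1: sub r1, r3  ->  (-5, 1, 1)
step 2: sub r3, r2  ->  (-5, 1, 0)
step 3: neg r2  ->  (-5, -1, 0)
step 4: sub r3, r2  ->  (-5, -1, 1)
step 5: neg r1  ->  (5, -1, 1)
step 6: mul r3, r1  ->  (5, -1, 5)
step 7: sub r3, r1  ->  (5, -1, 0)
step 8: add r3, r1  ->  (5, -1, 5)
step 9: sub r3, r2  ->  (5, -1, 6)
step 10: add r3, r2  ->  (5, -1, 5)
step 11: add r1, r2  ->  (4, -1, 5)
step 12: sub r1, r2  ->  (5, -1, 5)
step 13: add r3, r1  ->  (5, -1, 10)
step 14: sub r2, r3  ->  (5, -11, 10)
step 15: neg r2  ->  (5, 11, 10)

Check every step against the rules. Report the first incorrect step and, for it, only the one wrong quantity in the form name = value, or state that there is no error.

no error

Step 1: r1 = -4 - 1 = -5 — agrees with the transcript.
Step 2: r3 = 1 - 1 = 0 — consistent with the transcript.
Step 3: r2 = -(1) = -1 — agrees with the transcript.
Step 4: r3 = 0 - -1 = 1 — checks out.
Step 5: r1 = -(-5) = 5 — in agreement.
Step 6: r3 = 1 * 5 = 5 — no discrepancy.
Step 7: r3 = 5 - 5 = 0 — checks out.
Step 8: r3 = 0 + 5 = 5 — consistent with the transcript.
Step 9: r3 = 5 - -1 = 6 — exactly as logged.
Step 10: r3 = 6 + -1 = 5 — verified.
Step 11: r1 = 5 + -1 = 4 — matches.
Step 12: r1 = 4 - -1 = 5 — in agreement.
Step 13: r3 = 5 + 5 = 10 — consistent with the transcript.
Step 14: r2 = -1 - 10 = -11 — matches.
Step 15: r2 = -(-11) = 11 — verified.
The whole run recomputes cleanly — no discrepancies.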